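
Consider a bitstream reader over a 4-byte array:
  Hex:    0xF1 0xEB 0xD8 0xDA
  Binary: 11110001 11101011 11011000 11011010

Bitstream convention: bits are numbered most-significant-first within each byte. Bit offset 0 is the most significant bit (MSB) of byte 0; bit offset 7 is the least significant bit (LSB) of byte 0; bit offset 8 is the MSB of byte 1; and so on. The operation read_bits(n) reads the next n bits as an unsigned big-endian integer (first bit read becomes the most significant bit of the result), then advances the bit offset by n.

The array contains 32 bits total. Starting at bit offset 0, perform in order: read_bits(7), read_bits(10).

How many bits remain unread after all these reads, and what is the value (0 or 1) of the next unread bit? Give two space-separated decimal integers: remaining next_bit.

Read 1: bits[0:7] width=7 -> value=120 (bin 1111000); offset now 7 = byte 0 bit 7; 25 bits remain
Read 2: bits[7:17] width=10 -> value=983 (bin 1111010111); offset now 17 = byte 2 bit 1; 15 bits remain

Answer: 15 1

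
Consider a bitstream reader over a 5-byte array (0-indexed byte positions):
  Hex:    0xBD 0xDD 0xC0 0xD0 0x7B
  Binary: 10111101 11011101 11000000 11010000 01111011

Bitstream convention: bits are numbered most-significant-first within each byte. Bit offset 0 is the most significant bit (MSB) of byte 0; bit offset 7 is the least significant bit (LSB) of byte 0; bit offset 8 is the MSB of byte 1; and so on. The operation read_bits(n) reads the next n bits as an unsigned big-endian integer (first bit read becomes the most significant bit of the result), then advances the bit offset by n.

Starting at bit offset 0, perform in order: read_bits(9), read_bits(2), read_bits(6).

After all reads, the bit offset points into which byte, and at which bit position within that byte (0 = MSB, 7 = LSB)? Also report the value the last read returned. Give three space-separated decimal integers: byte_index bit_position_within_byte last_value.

Read 1: bits[0:9] width=9 -> value=379 (bin 101111011); offset now 9 = byte 1 bit 1; 31 bits remain
Read 2: bits[9:11] width=2 -> value=2 (bin 10); offset now 11 = byte 1 bit 3; 29 bits remain
Read 3: bits[11:17] width=6 -> value=59 (bin 111011); offset now 17 = byte 2 bit 1; 23 bits remain

Answer: 2 1 59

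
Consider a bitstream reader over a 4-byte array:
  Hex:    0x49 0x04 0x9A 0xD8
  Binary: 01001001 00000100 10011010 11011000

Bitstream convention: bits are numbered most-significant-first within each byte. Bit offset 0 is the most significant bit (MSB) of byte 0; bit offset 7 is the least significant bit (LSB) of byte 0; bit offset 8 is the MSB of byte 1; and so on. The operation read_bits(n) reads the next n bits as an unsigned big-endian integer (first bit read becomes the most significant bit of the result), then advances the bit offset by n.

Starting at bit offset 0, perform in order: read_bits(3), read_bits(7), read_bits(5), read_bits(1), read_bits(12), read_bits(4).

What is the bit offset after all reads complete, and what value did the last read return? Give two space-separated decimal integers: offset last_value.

Read 1: bits[0:3] width=3 -> value=2 (bin 010); offset now 3 = byte 0 bit 3; 29 bits remain
Read 2: bits[3:10] width=7 -> value=36 (bin 0100100); offset now 10 = byte 1 bit 2; 22 bits remain
Read 3: bits[10:15] width=5 -> value=2 (bin 00010); offset now 15 = byte 1 bit 7; 17 bits remain
Read 4: bits[15:16] width=1 -> value=0 (bin 0); offset now 16 = byte 2 bit 0; 16 bits remain
Read 5: bits[16:28] width=12 -> value=2477 (bin 100110101101); offset now 28 = byte 3 bit 4; 4 bits remain
Read 6: bits[28:32] width=4 -> value=8 (bin 1000); offset now 32 = byte 4 bit 0; 0 bits remain

Answer: 32 8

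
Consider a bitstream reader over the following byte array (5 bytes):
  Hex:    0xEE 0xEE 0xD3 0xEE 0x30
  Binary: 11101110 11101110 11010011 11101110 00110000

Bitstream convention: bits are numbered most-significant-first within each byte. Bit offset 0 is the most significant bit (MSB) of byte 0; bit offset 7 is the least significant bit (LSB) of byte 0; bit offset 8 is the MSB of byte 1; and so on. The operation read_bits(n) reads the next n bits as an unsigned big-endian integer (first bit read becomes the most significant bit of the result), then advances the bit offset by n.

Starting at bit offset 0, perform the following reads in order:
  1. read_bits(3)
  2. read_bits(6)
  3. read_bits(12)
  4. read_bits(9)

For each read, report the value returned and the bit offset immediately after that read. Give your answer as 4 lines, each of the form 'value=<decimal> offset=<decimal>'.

Read 1: bits[0:3] width=3 -> value=7 (bin 111); offset now 3 = byte 0 bit 3; 37 bits remain
Read 2: bits[3:9] width=6 -> value=29 (bin 011101); offset now 9 = byte 1 bit 1; 31 bits remain
Read 3: bits[9:21] width=12 -> value=3546 (bin 110111011010); offset now 21 = byte 2 bit 5; 19 bits remain
Read 4: bits[21:30] width=9 -> value=251 (bin 011111011); offset now 30 = byte 3 bit 6; 10 bits remain

Answer: value=7 offset=3
value=29 offset=9
value=3546 offset=21
value=251 offset=30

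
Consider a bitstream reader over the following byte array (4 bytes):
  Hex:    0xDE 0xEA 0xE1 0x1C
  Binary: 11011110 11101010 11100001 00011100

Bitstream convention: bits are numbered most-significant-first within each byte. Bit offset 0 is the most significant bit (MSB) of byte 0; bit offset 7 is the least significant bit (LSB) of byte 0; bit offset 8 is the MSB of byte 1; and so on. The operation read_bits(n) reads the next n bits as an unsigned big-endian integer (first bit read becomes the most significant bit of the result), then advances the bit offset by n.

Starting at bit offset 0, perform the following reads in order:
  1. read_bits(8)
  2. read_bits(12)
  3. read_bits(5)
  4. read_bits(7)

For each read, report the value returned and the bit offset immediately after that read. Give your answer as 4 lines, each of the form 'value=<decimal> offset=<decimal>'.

Answer: value=222 offset=8
value=3758 offset=20
value=2 offset=25
value=28 offset=32

Derivation:
Read 1: bits[0:8] width=8 -> value=222 (bin 11011110); offset now 8 = byte 1 bit 0; 24 bits remain
Read 2: bits[8:20] width=12 -> value=3758 (bin 111010101110); offset now 20 = byte 2 bit 4; 12 bits remain
Read 3: bits[20:25] width=5 -> value=2 (bin 00010); offset now 25 = byte 3 bit 1; 7 bits remain
Read 4: bits[25:32] width=7 -> value=28 (bin 0011100); offset now 32 = byte 4 bit 0; 0 bits remain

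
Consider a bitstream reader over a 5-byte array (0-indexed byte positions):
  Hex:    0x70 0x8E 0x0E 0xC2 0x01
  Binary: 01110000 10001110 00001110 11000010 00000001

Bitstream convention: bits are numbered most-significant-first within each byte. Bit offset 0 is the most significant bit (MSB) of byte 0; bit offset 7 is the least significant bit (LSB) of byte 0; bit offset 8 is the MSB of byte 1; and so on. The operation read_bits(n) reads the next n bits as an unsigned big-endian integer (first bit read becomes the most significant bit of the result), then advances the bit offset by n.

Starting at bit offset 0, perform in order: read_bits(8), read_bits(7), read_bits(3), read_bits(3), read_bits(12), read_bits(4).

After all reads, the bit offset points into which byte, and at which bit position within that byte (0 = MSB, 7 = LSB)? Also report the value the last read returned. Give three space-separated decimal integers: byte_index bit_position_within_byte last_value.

Read 1: bits[0:8] width=8 -> value=112 (bin 01110000); offset now 8 = byte 1 bit 0; 32 bits remain
Read 2: bits[8:15] width=7 -> value=71 (bin 1000111); offset now 15 = byte 1 bit 7; 25 bits remain
Read 3: bits[15:18] width=3 -> value=0 (bin 000); offset now 18 = byte 2 bit 2; 22 bits remain
Read 4: bits[18:21] width=3 -> value=1 (bin 001); offset now 21 = byte 2 bit 5; 19 bits remain
Read 5: bits[21:33] width=12 -> value=3460 (bin 110110000100); offset now 33 = byte 4 bit 1; 7 bits remain
Read 6: bits[33:37] width=4 -> value=0 (bin 0000); offset now 37 = byte 4 bit 5; 3 bits remain

Answer: 4 5 0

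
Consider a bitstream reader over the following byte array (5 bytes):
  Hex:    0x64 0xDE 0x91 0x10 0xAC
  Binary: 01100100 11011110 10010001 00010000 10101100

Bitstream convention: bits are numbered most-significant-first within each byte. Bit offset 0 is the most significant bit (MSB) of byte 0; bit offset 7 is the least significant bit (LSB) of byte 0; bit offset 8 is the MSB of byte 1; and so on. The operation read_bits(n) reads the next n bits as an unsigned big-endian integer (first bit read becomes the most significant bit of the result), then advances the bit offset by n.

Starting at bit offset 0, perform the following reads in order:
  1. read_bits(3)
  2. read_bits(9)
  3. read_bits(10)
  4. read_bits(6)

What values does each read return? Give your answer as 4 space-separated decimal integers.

Read 1: bits[0:3] width=3 -> value=3 (bin 011); offset now 3 = byte 0 bit 3; 37 bits remain
Read 2: bits[3:12] width=9 -> value=77 (bin 001001101); offset now 12 = byte 1 bit 4; 28 bits remain
Read 3: bits[12:22] width=10 -> value=932 (bin 1110100100); offset now 22 = byte 2 bit 6; 18 bits remain
Read 4: bits[22:28] width=6 -> value=17 (bin 010001); offset now 28 = byte 3 bit 4; 12 bits remain

Answer: 3 77 932 17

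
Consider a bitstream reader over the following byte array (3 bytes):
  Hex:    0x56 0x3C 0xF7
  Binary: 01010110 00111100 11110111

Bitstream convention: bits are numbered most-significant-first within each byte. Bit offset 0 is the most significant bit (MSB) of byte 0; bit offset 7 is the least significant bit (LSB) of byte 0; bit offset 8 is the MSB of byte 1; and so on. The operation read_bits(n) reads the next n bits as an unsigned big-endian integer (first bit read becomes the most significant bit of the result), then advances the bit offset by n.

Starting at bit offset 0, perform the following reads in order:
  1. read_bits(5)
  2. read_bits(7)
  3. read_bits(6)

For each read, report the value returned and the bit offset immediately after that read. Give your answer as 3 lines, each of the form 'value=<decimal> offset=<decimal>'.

Read 1: bits[0:5] width=5 -> value=10 (bin 01010); offset now 5 = byte 0 bit 5; 19 bits remain
Read 2: bits[5:12] width=7 -> value=99 (bin 1100011); offset now 12 = byte 1 bit 4; 12 bits remain
Read 3: bits[12:18] width=6 -> value=51 (bin 110011); offset now 18 = byte 2 bit 2; 6 bits remain

Answer: value=10 offset=5
value=99 offset=12
value=51 offset=18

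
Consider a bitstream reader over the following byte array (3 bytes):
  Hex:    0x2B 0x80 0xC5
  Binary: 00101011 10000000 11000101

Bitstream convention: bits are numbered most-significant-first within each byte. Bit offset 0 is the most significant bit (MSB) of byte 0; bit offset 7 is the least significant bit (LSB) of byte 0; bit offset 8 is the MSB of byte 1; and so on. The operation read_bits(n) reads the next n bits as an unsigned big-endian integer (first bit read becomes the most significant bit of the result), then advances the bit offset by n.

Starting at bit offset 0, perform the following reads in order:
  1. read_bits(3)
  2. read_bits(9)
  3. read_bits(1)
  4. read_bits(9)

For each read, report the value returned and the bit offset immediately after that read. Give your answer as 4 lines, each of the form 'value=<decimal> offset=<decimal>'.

Read 1: bits[0:3] width=3 -> value=1 (bin 001); offset now 3 = byte 0 bit 3; 21 bits remain
Read 2: bits[3:12] width=9 -> value=184 (bin 010111000); offset now 12 = byte 1 bit 4; 12 bits remain
Read 3: bits[12:13] width=1 -> value=0 (bin 0); offset now 13 = byte 1 bit 5; 11 bits remain
Read 4: bits[13:22] width=9 -> value=49 (bin 000110001); offset now 22 = byte 2 bit 6; 2 bits remain

Answer: value=1 offset=3
value=184 offset=12
value=0 offset=13
value=49 offset=22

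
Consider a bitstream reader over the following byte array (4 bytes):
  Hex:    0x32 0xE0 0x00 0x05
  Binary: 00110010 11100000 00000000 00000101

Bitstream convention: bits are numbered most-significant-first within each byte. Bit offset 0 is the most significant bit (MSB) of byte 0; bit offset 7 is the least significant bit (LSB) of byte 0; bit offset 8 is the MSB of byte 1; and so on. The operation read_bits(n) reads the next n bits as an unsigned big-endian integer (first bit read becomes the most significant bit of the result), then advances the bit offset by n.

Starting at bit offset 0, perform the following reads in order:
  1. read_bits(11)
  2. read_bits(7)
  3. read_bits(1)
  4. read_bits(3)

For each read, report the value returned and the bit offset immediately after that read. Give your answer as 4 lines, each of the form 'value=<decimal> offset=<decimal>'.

Read 1: bits[0:11] width=11 -> value=407 (bin 00110010111); offset now 11 = byte 1 bit 3; 21 bits remain
Read 2: bits[11:18] width=7 -> value=0 (bin 0000000); offset now 18 = byte 2 bit 2; 14 bits remain
Read 3: bits[18:19] width=1 -> value=0 (bin 0); offset now 19 = byte 2 bit 3; 13 bits remain
Read 4: bits[19:22] width=3 -> value=0 (bin 000); offset now 22 = byte 2 bit 6; 10 bits remain

Answer: value=407 offset=11
value=0 offset=18
value=0 offset=19
value=0 offset=22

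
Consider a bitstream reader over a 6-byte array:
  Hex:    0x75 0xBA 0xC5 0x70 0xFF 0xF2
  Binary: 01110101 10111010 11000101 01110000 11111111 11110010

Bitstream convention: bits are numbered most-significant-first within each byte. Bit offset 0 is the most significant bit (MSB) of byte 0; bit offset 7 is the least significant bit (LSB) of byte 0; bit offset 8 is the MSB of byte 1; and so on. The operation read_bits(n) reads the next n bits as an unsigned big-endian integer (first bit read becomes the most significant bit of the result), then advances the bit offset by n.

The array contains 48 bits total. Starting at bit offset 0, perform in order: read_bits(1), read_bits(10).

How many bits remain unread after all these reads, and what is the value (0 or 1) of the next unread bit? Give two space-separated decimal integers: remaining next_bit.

Answer: 37 1

Derivation:
Read 1: bits[0:1] width=1 -> value=0 (bin 0); offset now 1 = byte 0 bit 1; 47 bits remain
Read 2: bits[1:11] width=10 -> value=941 (bin 1110101101); offset now 11 = byte 1 bit 3; 37 bits remain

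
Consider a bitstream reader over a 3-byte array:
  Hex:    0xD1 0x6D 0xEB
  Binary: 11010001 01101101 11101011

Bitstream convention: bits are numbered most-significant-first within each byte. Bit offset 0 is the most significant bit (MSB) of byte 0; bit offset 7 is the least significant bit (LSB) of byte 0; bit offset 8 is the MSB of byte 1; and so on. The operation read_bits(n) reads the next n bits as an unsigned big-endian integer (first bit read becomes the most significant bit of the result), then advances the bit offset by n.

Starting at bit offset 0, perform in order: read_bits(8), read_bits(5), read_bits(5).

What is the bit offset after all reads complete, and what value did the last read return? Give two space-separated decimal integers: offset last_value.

Read 1: bits[0:8] width=8 -> value=209 (bin 11010001); offset now 8 = byte 1 bit 0; 16 bits remain
Read 2: bits[8:13] width=5 -> value=13 (bin 01101); offset now 13 = byte 1 bit 5; 11 bits remain
Read 3: bits[13:18] width=5 -> value=23 (bin 10111); offset now 18 = byte 2 bit 2; 6 bits remain

Answer: 18 23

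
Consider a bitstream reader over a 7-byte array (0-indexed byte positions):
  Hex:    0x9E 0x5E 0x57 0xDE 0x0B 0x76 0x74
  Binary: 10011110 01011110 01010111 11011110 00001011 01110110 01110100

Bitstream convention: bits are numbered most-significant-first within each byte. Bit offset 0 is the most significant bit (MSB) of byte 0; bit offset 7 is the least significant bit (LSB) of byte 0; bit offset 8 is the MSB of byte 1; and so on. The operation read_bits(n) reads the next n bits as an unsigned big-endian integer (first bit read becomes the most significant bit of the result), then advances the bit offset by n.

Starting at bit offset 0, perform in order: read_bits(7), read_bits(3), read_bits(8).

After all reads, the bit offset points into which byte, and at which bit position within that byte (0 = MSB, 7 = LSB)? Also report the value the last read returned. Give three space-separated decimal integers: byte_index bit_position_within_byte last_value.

Answer: 2 2 121

Derivation:
Read 1: bits[0:7] width=7 -> value=79 (bin 1001111); offset now 7 = byte 0 bit 7; 49 bits remain
Read 2: bits[7:10] width=3 -> value=1 (bin 001); offset now 10 = byte 1 bit 2; 46 bits remain
Read 3: bits[10:18] width=8 -> value=121 (bin 01111001); offset now 18 = byte 2 bit 2; 38 bits remain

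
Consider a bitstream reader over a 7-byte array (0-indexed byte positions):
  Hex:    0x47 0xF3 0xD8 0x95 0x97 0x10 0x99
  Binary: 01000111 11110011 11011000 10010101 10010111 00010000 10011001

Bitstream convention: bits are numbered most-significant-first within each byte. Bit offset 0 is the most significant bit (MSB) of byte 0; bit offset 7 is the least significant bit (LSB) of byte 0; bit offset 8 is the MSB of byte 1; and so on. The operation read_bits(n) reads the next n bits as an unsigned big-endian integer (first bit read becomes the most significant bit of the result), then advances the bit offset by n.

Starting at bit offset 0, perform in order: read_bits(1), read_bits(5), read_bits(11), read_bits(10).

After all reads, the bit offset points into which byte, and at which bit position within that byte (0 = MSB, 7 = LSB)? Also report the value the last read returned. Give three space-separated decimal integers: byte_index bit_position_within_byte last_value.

Answer: 3 3 708

Derivation:
Read 1: bits[0:1] width=1 -> value=0 (bin 0); offset now 1 = byte 0 bit 1; 55 bits remain
Read 2: bits[1:6] width=5 -> value=17 (bin 10001); offset now 6 = byte 0 bit 6; 50 bits remain
Read 3: bits[6:17] width=11 -> value=2023 (bin 11111100111); offset now 17 = byte 2 bit 1; 39 bits remain
Read 4: bits[17:27] width=10 -> value=708 (bin 1011000100); offset now 27 = byte 3 bit 3; 29 bits remain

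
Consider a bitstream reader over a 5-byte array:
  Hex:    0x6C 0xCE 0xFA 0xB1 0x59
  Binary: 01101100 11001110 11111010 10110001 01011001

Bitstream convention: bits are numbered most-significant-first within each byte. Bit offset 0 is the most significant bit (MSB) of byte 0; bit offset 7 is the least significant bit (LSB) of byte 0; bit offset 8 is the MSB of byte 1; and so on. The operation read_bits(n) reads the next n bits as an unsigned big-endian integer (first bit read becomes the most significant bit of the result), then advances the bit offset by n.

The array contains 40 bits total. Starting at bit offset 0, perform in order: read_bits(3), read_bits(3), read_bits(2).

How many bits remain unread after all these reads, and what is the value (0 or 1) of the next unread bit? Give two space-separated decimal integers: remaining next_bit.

Answer: 32 1

Derivation:
Read 1: bits[0:3] width=3 -> value=3 (bin 011); offset now 3 = byte 0 bit 3; 37 bits remain
Read 2: bits[3:6] width=3 -> value=3 (bin 011); offset now 6 = byte 0 bit 6; 34 bits remain
Read 3: bits[6:8] width=2 -> value=0 (bin 00); offset now 8 = byte 1 bit 0; 32 bits remain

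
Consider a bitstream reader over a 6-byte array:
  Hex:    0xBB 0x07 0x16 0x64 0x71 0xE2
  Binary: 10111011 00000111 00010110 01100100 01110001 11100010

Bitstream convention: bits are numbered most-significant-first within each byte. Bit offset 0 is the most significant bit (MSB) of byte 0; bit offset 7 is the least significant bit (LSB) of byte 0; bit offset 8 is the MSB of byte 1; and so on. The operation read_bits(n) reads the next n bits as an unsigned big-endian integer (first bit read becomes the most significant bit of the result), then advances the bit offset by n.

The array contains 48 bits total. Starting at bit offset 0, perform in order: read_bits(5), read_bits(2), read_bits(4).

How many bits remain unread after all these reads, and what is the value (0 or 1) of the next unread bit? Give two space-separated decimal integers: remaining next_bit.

Read 1: bits[0:5] width=5 -> value=23 (bin 10111); offset now 5 = byte 0 bit 5; 43 bits remain
Read 2: bits[5:7] width=2 -> value=1 (bin 01); offset now 7 = byte 0 bit 7; 41 bits remain
Read 3: bits[7:11] width=4 -> value=8 (bin 1000); offset now 11 = byte 1 bit 3; 37 bits remain

Answer: 37 0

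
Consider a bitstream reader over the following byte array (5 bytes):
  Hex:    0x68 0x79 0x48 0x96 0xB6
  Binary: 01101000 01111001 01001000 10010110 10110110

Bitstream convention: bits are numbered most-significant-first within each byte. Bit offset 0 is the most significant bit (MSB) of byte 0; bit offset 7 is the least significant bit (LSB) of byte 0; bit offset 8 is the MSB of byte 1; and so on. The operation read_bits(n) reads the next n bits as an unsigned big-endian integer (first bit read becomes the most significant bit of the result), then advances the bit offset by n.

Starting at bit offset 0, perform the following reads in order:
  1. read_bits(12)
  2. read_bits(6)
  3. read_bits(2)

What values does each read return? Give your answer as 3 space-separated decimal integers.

Answer: 1671 37 0

Derivation:
Read 1: bits[0:12] width=12 -> value=1671 (bin 011010000111); offset now 12 = byte 1 bit 4; 28 bits remain
Read 2: bits[12:18] width=6 -> value=37 (bin 100101); offset now 18 = byte 2 bit 2; 22 bits remain
Read 3: bits[18:20] width=2 -> value=0 (bin 00); offset now 20 = byte 2 bit 4; 20 bits remain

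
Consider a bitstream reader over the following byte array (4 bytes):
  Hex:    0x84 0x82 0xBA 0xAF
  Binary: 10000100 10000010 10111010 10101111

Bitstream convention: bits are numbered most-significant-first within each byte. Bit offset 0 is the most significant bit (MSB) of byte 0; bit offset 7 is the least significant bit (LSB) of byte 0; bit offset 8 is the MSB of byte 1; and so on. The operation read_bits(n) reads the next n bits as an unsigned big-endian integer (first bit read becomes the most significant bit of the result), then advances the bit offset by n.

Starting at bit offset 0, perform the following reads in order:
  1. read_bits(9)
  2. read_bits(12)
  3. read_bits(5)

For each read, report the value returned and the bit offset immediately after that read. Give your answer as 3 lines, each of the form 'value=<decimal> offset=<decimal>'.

Answer: value=265 offset=9
value=87 offset=21
value=10 offset=26

Derivation:
Read 1: bits[0:9] width=9 -> value=265 (bin 100001001); offset now 9 = byte 1 bit 1; 23 bits remain
Read 2: bits[9:21] width=12 -> value=87 (bin 000001010111); offset now 21 = byte 2 bit 5; 11 bits remain
Read 3: bits[21:26] width=5 -> value=10 (bin 01010); offset now 26 = byte 3 bit 2; 6 bits remain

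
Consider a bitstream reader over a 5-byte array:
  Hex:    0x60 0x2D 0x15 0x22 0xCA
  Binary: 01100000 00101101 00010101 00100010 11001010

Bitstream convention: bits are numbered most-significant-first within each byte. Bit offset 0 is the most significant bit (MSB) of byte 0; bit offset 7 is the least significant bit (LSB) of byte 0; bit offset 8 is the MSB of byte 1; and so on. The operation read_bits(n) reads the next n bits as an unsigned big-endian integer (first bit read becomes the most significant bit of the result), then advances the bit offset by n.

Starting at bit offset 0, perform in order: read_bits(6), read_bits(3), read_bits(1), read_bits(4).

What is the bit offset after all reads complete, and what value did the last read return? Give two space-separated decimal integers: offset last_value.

Read 1: bits[0:6] width=6 -> value=24 (bin 011000); offset now 6 = byte 0 bit 6; 34 bits remain
Read 2: bits[6:9] width=3 -> value=0 (bin 000); offset now 9 = byte 1 bit 1; 31 bits remain
Read 3: bits[9:10] width=1 -> value=0 (bin 0); offset now 10 = byte 1 bit 2; 30 bits remain
Read 4: bits[10:14] width=4 -> value=11 (bin 1011); offset now 14 = byte 1 bit 6; 26 bits remain

Answer: 14 11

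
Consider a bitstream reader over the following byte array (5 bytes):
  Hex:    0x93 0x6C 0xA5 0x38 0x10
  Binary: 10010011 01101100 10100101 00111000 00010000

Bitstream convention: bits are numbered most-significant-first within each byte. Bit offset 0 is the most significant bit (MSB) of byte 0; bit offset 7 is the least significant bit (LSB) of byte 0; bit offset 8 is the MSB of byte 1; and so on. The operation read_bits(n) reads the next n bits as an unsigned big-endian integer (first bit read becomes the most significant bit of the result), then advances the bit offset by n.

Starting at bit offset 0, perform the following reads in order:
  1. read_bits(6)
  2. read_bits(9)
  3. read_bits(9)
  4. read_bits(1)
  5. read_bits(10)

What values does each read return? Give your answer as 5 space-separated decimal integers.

Answer: 36 438 165 0 448

Derivation:
Read 1: bits[0:6] width=6 -> value=36 (bin 100100); offset now 6 = byte 0 bit 6; 34 bits remain
Read 2: bits[6:15] width=9 -> value=438 (bin 110110110); offset now 15 = byte 1 bit 7; 25 bits remain
Read 3: bits[15:24] width=9 -> value=165 (bin 010100101); offset now 24 = byte 3 bit 0; 16 bits remain
Read 4: bits[24:25] width=1 -> value=0 (bin 0); offset now 25 = byte 3 bit 1; 15 bits remain
Read 5: bits[25:35] width=10 -> value=448 (bin 0111000000); offset now 35 = byte 4 bit 3; 5 bits remain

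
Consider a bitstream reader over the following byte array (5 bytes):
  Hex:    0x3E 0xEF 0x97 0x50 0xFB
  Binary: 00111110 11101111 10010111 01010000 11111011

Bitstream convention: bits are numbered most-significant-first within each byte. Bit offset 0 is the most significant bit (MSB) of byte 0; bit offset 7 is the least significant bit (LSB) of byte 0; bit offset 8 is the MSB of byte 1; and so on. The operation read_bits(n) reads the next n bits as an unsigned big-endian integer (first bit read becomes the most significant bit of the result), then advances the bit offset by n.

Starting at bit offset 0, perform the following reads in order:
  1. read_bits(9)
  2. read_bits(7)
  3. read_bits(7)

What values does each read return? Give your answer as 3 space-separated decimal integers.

Answer: 125 111 75

Derivation:
Read 1: bits[0:9] width=9 -> value=125 (bin 001111101); offset now 9 = byte 1 bit 1; 31 bits remain
Read 2: bits[9:16] width=7 -> value=111 (bin 1101111); offset now 16 = byte 2 bit 0; 24 bits remain
Read 3: bits[16:23] width=7 -> value=75 (bin 1001011); offset now 23 = byte 2 bit 7; 17 bits remain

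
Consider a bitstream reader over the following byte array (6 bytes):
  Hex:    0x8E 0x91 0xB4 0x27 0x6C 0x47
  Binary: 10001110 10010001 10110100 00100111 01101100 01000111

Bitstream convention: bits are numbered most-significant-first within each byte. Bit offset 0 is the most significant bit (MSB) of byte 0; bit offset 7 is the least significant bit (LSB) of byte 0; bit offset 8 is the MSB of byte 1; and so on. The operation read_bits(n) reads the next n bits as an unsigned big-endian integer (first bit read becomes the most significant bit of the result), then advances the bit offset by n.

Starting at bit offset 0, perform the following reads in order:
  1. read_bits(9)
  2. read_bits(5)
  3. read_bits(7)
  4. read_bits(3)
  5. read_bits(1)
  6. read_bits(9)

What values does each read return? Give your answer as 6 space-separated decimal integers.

Read 1: bits[0:9] width=9 -> value=285 (bin 100011101); offset now 9 = byte 1 bit 1; 39 bits remain
Read 2: bits[9:14] width=5 -> value=4 (bin 00100); offset now 14 = byte 1 bit 6; 34 bits remain
Read 3: bits[14:21] width=7 -> value=54 (bin 0110110); offset now 21 = byte 2 bit 5; 27 bits remain
Read 4: bits[21:24] width=3 -> value=4 (bin 100); offset now 24 = byte 3 bit 0; 24 bits remain
Read 5: bits[24:25] width=1 -> value=0 (bin 0); offset now 25 = byte 3 bit 1; 23 bits remain
Read 6: bits[25:34] width=9 -> value=157 (bin 010011101); offset now 34 = byte 4 bit 2; 14 bits remain

Answer: 285 4 54 4 0 157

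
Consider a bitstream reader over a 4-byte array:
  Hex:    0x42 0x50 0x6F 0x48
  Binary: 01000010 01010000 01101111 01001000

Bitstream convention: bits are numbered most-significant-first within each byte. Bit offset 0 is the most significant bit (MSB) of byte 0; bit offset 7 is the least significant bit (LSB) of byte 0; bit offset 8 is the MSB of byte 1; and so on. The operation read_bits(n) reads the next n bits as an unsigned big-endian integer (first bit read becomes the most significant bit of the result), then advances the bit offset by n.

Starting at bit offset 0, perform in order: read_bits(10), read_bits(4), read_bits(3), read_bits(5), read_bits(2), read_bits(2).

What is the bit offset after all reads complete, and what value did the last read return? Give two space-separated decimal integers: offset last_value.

Read 1: bits[0:10] width=10 -> value=265 (bin 0100001001); offset now 10 = byte 1 bit 2; 22 bits remain
Read 2: bits[10:14] width=4 -> value=4 (bin 0100); offset now 14 = byte 1 bit 6; 18 bits remain
Read 3: bits[14:17] width=3 -> value=0 (bin 000); offset now 17 = byte 2 bit 1; 15 bits remain
Read 4: bits[17:22] width=5 -> value=27 (bin 11011); offset now 22 = byte 2 bit 6; 10 bits remain
Read 5: bits[22:24] width=2 -> value=3 (bin 11); offset now 24 = byte 3 bit 0; 8 bits remain
Read 6: bits[24:26] width=2 -> value=1 (bin 01); offset now 26 = byte 3 bit 2; 6 bits remain

Answer: 26 1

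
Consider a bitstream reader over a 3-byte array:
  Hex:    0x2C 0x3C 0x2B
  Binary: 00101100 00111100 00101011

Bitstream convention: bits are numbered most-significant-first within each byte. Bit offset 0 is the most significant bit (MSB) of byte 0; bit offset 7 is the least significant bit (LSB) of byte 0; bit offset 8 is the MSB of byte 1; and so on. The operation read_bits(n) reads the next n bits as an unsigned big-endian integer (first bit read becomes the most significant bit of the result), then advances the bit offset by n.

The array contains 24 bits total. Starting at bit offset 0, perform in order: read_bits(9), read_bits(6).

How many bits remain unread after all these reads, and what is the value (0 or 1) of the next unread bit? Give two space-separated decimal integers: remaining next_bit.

Answer: 9 0

Derivation:
Read 1: bits[0:9] width=9 -> value=88 (bin 001011000); offset now 9 = byte 1 bit 1; 15 bits remain
Read 2: bits[9:15] width=6 -> value=30 (bin 011110); offset now 15 = byte 1 bit 7; 9 bits remain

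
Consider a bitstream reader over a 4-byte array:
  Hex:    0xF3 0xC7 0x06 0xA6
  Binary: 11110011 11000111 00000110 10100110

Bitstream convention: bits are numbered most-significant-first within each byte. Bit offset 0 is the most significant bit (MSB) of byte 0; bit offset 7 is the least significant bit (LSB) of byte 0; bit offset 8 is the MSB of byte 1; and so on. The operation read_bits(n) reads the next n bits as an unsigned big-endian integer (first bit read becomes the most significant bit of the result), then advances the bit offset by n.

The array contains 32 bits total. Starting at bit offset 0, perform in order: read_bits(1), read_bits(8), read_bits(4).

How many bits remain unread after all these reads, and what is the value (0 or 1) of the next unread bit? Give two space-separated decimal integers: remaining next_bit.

Answer: 19 1

Derivation:
Read 1: bits[0:1] width=1 -> value=1 (bin 1); offset now 1 = byte 0 bit 1; 31 bits remain
Read 2: bits[1:9] width=8 -> value=231 (bin 11100111); offset now 9 = byte 1 bit 1; 23 bits remain
Read 3: bits[9:13] width=4 -> value=8 (bin 1000); offset now 13 = byte 1 bit 5; 19 bits remain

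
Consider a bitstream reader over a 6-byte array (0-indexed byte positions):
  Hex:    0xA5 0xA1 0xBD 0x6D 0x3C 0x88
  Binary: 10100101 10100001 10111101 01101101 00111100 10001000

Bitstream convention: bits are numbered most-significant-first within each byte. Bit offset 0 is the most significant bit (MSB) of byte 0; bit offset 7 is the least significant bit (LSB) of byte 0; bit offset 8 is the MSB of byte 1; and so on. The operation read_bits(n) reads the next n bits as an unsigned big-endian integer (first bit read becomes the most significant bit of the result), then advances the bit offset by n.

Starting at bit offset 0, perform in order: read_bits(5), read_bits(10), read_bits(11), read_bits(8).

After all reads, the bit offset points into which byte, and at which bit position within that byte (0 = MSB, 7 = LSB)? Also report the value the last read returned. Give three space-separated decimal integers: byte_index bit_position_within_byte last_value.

Read 1: bits[0:5] width=5 -> value=20 (bin 10100); offset now 5 = byte 0 bit 5; 43 bits remain
Read 2: bits[5:15] width=10 -> value=720 (bin 1011010000); offset now 15 = byte 1 bit 7; 33 bits remain
Read 3: bits[15:26] width=11 -> value=1781 (bin 11011110101); offset now 26 = byte 3 bit 2; 22 bits remain
Read 4: bits[26:34] width=8 -> value=180 (bin 10110100); offset now 34 = byte 4 bit 2; 14 bits remain

Answer: 4 2 180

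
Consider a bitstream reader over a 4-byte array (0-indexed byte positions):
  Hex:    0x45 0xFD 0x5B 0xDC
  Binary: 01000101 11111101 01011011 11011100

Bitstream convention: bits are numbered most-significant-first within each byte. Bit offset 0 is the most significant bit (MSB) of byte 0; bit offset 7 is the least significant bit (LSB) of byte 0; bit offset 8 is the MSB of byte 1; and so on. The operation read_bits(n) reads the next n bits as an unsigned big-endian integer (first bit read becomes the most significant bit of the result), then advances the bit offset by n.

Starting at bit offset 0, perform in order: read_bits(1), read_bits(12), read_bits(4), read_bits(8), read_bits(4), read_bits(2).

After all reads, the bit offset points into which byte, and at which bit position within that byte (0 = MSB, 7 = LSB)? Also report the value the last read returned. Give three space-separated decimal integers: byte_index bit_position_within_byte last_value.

Read 1: bits[0:1] width=1 -> value=0 (bin 0); offset now 1 = byte 0 bit 1; 31 bits remain
Read 2: bits[1:13] width=12 -> value=2239 (bin 100010111111); offset now 13 = byte 1 bit 5; 19 bits remain
Read 3: bits[13:17] width=4 -> value=10 (bin 1010); offset now 17 = byte 2 bit 1; 15 bits remain
Read 4: bits[17:25] width=8 -> value=183 (bin 10110111); offset now 25 = byte 3 bit 1; 7 bits remain
Read 5: bits[25:29] width=4 -> value=11 (bin 1011); offset now 29 = byte 3 bit 5; 3 bits remain
Read 6: bits[29:31] width=2 -> value=2 (bin 10); offset now 31 = byte 3 bit 7; 1 bits remain

Answer: 3 7 2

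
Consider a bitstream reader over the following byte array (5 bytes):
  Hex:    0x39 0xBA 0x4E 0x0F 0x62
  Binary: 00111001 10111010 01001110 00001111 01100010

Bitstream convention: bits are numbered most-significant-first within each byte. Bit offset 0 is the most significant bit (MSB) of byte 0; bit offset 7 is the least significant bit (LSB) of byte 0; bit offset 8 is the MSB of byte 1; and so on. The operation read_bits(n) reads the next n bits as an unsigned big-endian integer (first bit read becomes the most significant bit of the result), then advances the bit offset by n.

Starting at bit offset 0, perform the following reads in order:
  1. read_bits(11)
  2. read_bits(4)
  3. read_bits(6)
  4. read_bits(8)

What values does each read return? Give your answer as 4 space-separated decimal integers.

Read 1: bits[0:11] width=11 -> value=461 (bin 00111001101); offset now 11 = byte 1 bit 3; 29 bits remain
Read 2: bits[11:15] width=4 -> value=13 (bin 1101); offset now 15 = byte 1 bit 7; 25 bits remain
Read 3: bits[15:21] width=6 -> value=9 (bin 001001); offset now 21 = byte 2 bit 5; 19 bits remain
Read 4: bits[21:29] width=8 -> value=193 (bin 11000001); offset now 29 = byte 3 bit 5; 11 bits remain

Answer: 461 13 9 193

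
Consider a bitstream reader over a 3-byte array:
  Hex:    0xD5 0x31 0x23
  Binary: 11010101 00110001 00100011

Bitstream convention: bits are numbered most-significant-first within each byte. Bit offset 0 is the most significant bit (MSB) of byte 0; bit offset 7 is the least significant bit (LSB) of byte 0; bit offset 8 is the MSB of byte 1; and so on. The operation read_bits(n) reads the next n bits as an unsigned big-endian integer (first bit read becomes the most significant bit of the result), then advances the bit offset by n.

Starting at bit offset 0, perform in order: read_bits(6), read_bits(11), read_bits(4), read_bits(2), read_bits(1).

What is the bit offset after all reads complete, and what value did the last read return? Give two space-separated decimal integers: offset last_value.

Read 1: bits[0:6] width=6 -> value=53 (bin 110101); offset now 6 = byte 0 bit 6; 18 bits remain
Read 2: bits[6:17] width=11 -> value=610 (bin 01001100010); offset now 17 = byte 2 bit 1; 7 bits remain
Read 3: bits[17:21] width=4 -> value=4 (bin 0100); offset now 21 = byte 2 bit 5; 3 bits remain
Read 4: bits[21:23] width=2 -> value=1 (bin 01); offset now 23 = byte 2 bit 7; 1 bits remain
Read 5: bits[23:24] width=1 -> value=1 (bin 1); offset now 24 = byte 3 bit 0; 0 bits remain

Answer: 24 1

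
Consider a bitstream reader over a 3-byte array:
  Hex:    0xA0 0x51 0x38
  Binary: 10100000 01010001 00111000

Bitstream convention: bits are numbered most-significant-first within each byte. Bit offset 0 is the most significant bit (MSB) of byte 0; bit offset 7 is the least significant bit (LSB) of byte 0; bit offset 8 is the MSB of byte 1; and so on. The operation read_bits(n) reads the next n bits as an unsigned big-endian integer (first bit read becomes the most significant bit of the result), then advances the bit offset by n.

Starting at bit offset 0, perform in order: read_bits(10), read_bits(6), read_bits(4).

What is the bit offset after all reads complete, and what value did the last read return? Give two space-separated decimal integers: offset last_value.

Answer: 20 3

Derivation:
Read 1: bits[0:10] width=10 -> value=641 (bin 1010000001); offset now 10 = byte 1 bit 2; 14 bits remain
Read 2: bits[10:16] width=6 -> value=17 (bin 010001); offset now 16 = byte 2 bit 0; 8 bits remain
Read 3: bits[16:20] width=4 -> value=3 (bin 0011); offset now 20 = byte 2 bit 4; 4 bits remain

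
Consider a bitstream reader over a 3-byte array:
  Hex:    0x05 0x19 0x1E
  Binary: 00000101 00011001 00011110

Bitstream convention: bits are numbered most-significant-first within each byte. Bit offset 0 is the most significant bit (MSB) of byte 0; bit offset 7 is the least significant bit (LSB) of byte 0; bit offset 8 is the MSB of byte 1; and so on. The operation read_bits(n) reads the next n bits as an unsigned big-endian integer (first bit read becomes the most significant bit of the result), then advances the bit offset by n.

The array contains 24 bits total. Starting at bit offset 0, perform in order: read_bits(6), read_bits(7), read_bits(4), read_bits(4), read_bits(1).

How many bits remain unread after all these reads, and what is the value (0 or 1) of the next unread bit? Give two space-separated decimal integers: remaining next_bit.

Read 1: bits[0:6] width=6 -> value=1 (bin 000001); offset now 6 = byte 0 bit 6; 18 bits remain
Read 2: bits[6:13] width=7 -> value=35 (bin 0100011); offset now 13 = byte 1 bit 5; 11 bits remain
Read 3: bits[13:17] width=4 -> value=2 (bin 0010); offset now 17 = byte 2 bit 1; 7 bits remain
Read 4: bits[17:21] width=4 -> value=3 (bin 0011); offset now 21 = byte 2 bit 5; 3 bits remain
Read 5: bits[21:22] width=1 -> value=1 (bin 1); offset now 22 = byte 2 bit 6; 2 bits remain

Answer: 2 1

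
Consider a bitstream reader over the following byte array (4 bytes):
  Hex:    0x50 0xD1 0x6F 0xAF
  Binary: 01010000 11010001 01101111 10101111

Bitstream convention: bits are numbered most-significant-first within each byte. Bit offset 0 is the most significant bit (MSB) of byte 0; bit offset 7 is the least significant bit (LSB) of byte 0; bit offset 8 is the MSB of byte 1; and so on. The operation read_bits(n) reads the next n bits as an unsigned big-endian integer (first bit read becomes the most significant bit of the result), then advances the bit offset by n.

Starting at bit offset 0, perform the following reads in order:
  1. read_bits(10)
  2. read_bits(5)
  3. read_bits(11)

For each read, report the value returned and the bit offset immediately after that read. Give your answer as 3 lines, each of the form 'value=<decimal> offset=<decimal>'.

Answer: value=323 offset=10
value=8 offset=15
value=1470 offset=26

Derivation:
Read 1: bits[0:10] width=10 -> value=323 (bin 0101000011); offset now 10 = byte 1 bit 2; 22 bits remain
Read 2: bits[10:15] width=5 -> value=8 (bin 01000); offset now 15 = byte 1 bit 7; 17 bits remain
Read 3: bits[15:26] width=11 -> value=1470 (bin 10110111110); offset now 26 = byte 3 bit 2; 6 bits remain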